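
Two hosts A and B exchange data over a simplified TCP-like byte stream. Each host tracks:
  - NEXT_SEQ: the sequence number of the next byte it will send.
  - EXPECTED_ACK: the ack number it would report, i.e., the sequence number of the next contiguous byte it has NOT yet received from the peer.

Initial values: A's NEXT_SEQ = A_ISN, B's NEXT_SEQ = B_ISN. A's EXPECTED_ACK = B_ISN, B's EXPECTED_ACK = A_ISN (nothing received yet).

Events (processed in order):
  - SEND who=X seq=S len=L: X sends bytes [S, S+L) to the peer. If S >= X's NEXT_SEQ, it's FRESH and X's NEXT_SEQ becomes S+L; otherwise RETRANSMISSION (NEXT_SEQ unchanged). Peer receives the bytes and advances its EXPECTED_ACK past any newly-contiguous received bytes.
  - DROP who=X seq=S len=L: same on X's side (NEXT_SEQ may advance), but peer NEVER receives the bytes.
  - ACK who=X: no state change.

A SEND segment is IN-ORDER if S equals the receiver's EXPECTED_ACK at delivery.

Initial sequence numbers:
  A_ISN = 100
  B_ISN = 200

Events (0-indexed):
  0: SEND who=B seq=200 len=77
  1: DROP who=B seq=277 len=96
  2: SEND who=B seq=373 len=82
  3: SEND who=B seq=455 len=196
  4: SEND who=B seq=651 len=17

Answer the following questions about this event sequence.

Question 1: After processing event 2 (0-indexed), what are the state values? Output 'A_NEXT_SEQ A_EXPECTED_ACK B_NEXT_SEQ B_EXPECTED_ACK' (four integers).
After event 0: A_seq=100 A_ack=277 B_seq=277 B_ack=100
After event 1: A_seq=100 A_ack=277 B_seq=373 B_ack=100
After event 2: A_seq=100 A_ack=277 B_seq=455 B_ack=100

100 277 455 100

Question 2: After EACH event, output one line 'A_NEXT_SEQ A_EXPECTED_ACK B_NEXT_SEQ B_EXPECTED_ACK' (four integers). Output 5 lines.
100 277 277 100
100 277 373 100
100 277 455 100
100 277 651 100
100 277 668 100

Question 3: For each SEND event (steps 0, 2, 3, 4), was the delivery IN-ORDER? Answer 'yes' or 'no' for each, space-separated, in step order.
Answer: yes no no no

Derivation:
Step 0: SEND seq=200 -> in-order
Step 2: SEND seq=373 -> out-of-order
Step 3: SEND seq=455 -> out-of-order
Step 4: SEND seq=651 -> out-of-order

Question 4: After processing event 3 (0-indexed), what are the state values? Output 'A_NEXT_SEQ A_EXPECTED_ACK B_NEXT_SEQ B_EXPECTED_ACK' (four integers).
After event 0: A_seq=100 A_ack=277 B_seq=277 B_ack=100
After event 1: A_seq=100 A_ack=277 B_seq=373 B_ack=100
After event 2: A_seq=100 A_ack=277 B_seq=455 B_ack=100
After event 3: A_seq=100 A_ack=277 B_seq=651 B_ack=100

100 277 651 100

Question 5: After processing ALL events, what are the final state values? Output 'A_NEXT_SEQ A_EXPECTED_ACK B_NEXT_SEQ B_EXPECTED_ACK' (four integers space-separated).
Answer: 100 277 668 100

Derivation:
After event 0: A_seq=100 A_ack=277 B_seq=277 B_ack=100
After event 1: A_seq=100 A_ack=277 B_seq=373 B_ack=100
After event 2: A_seq=100 A_ack=277 B_seq=455 B_ack=100
After event 3: A_seq=100 A_ack=277 B_seq=651 B_ack=100
After event 4: A_seq=100 A_ack=277 B_seq=668 B_ack=100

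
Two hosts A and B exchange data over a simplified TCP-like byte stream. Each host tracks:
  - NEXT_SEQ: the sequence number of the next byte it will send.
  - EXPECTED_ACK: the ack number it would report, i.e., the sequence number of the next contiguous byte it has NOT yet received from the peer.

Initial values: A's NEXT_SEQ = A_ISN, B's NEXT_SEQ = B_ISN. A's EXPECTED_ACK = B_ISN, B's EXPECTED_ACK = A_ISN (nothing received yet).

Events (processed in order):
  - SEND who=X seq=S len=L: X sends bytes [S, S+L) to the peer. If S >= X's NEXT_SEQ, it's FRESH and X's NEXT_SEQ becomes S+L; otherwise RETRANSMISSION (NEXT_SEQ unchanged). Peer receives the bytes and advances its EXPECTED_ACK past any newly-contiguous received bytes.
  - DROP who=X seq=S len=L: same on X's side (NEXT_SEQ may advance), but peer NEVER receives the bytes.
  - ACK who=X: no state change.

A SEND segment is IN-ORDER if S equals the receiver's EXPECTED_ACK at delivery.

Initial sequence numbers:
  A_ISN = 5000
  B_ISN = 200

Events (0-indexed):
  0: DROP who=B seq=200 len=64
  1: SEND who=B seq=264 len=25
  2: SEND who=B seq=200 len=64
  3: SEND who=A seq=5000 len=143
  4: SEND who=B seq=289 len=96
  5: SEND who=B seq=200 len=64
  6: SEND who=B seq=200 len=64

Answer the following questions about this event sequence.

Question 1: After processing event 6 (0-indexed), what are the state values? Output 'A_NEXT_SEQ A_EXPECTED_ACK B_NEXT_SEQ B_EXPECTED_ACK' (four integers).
After event 0: A_seq=5000 A_ack=200 B_seq=264 B_ack=5000
After event 1: A_seq=5000 A_ack=200 B_seq=289 B_ack=5000
After event 2: A_seq=5000 A_ack=289 B_seq=289 B_ack=5000
After event 3: A_seq=5143 A_ack=289 B_seq=289 B_ack=5143
After event 4: A_seq=5143 A_ack=385 B_seq=385 B_ack=5143
After event 5: A_seq=5143 A_ack=385 B_seq=385 B_ack=5143
After event 6: A_seq=5143 A_ack=385 B_seq=385 B_ack=5143

5143 385 385 5143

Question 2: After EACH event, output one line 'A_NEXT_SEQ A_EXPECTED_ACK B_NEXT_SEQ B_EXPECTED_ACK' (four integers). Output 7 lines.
5000 200 264 5000
5000 200 289 5000
5000 289 289 5000
5143 289 289 5143
5143 385 385 5143
5143 385 385 5143
5143 385 385 5143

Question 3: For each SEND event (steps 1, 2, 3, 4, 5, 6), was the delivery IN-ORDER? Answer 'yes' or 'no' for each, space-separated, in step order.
Answer: no yes yes yes no no

Derivation:
Step 1: SEND seq=264 -> out-of-order
Step 2: SEND seq=200 -> in-order
Step 3: SEND seq=5000 -> in-order
Step 4: SEND seq=289 -> in-order
Step 5: SEND seq=200 -> out-of-order
Step 6: SEND seq=200 -> out-of-order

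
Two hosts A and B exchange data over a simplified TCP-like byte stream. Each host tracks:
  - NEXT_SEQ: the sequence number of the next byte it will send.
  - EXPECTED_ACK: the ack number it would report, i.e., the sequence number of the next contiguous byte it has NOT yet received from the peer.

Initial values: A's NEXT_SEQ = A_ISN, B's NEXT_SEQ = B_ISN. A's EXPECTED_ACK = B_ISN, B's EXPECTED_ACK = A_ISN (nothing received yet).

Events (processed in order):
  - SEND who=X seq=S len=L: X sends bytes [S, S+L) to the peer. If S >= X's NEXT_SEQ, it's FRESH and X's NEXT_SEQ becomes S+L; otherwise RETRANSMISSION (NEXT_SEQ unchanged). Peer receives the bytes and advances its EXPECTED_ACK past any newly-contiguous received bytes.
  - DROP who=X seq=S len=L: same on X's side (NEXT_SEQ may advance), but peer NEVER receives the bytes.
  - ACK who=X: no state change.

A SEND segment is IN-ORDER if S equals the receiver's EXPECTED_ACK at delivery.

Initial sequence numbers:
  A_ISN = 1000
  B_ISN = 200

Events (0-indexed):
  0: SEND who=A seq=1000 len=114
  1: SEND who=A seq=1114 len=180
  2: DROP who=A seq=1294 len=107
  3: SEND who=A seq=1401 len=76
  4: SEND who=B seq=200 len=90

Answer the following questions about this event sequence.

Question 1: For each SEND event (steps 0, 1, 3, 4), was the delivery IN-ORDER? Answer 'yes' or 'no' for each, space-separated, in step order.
Answer: yes yes no yes

Derivation:
Step 0: SEND seq=1000 -> in-order
Step 1: SEND seq=1114 -> in-order
Step 3: SEND seq=1401 -> out-of-order
Step 4: SEND seq=200 -> in-order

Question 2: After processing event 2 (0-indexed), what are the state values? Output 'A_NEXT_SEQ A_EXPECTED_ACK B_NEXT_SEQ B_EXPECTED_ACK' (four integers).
After event 0: A_seq=1114 A_ack=200 B_seq=200 B_ack=1114
After event 1: A_seq=1294 A_ack=200 B_seq=200 B_ack=1294
After event 2: A_seq=1401 A_ack=200 B_seq=200 B_ack=1294

1401 200 200 1294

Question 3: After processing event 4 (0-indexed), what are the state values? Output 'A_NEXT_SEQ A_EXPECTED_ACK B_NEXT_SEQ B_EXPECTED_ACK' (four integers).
After event 0: A_seq=1114 A_ack=200 B_seq=200 B_ack=1114
After event 1: A_seq=1294 A_ack=200 B_seq=200 B_ack=1294
After event 2: A_seq=1401 A_ack=200 B_seq=200 B_ack=1294
After event 3: A_seq=1477 A_ack=200 B_seq=200 B_ack=1294
After event 4: A_seq=1477 A_ack=290 B_seq=290 B_ack=1294

1477 290 290 1294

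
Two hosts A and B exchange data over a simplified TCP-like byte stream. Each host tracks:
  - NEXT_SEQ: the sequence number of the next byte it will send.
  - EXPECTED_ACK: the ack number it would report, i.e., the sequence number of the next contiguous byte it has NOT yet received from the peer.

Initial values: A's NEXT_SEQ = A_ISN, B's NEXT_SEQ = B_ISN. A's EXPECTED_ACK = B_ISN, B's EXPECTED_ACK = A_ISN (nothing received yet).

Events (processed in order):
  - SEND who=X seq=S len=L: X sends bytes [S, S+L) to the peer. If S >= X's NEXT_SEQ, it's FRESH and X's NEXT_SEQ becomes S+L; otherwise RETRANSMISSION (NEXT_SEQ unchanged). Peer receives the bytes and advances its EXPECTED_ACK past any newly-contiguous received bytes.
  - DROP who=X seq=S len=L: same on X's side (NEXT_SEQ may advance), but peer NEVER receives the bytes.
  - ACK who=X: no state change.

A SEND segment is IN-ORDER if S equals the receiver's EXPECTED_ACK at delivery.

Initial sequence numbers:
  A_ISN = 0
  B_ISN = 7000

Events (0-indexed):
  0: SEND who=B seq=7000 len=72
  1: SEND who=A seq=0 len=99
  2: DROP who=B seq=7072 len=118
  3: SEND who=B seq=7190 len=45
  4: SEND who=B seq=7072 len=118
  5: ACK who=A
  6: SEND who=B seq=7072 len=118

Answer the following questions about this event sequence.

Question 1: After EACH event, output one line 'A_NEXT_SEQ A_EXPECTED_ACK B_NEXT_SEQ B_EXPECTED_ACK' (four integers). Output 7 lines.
0 7072 7072 0
99 7072 7072 99
99 7072 7190 99
99 7072 7235 99
99 7235 7235 99
99 7235 7235 99
99 7235 7235 99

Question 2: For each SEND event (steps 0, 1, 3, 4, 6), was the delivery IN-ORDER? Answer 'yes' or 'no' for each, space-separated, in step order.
Answer: yes yes no yes no

Derivation:
Step 0: SEND seq=7000 -> in-order
Step 1: SEND seq=0 -> in-order
Step 3: SEND seq=7190 -> out-of-order
Step 4: SEND seq=7072 -> in-order
Step 6: SEND seq=7072 -> out-of-order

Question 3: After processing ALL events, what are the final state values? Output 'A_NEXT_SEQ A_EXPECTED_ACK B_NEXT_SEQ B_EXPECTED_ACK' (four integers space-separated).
After event 0: A_seq=0 A_ack=7072 B_seq=7072 B_ack=0
After event 1: A_seq=99 A_ack=7072 B_seq=7072 B_ack=99
After event 2: A_seq=99 A_ack=7072 B_seq=7190 B_ack=99
After event 3: A_seq=99 A_ack=7072 B_seq=7235 B_ack=99
After event 4: A_seq=99 A_ack=7235 B_seq=7235 B_ack=99
After event 5: A_seq=99 A_ack=7235 B_seq=7235 B_ack=99
After event 6: A_seq=99 A_ack=7235 B_seq=7235 B_ack=99

Answer: 99 7235 7235 99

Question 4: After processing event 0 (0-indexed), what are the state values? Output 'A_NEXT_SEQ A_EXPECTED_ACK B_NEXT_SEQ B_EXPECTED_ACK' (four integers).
After event 0: A_seq=0 A_ack=7072 B_seq=7072 B_ack=0

0 7072 7072 0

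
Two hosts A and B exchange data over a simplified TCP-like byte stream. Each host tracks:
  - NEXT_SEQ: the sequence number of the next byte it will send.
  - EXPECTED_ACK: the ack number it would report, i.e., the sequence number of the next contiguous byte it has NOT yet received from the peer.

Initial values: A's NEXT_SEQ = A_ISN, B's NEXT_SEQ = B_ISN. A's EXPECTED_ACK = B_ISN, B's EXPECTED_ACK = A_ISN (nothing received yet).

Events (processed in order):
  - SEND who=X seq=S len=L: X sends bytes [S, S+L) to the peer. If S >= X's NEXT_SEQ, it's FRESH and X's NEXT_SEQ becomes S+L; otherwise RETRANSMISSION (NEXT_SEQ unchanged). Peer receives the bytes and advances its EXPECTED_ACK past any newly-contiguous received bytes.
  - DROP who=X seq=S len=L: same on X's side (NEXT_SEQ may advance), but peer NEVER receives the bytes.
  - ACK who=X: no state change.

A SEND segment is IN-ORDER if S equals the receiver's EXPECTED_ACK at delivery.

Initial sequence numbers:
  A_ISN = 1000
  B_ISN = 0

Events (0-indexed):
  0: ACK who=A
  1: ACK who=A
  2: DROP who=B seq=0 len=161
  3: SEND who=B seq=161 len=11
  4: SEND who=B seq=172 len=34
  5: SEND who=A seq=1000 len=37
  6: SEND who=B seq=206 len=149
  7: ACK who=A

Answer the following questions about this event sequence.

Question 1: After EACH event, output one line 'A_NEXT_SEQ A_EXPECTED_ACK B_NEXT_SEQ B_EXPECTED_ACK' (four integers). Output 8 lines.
1000 0 0 1000
1000 0 0 1000
1000 0 161 1000
1000 0 172 1000
1000 0 206 1000
1037 0 206 1037
1037 0 355 1037
1037 0 355 1037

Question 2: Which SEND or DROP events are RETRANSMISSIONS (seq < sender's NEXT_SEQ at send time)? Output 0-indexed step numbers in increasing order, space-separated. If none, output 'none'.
Answer: none

Derivation:
Step 2: DROP seq=0 -> fresh
Step 3: SEND seq=161 -> fresh
Step 4: SEND seq=172 -> fresh
Step 5: SEND seq=1000 -> fresh
Step 6: SEND seq=206 -> fresh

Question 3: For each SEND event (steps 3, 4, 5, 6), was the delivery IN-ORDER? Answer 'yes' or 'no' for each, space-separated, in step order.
Step 3: SEND seq=161 -> out-of-order
Step 4: SEND seq=172 -> out-of-order
Step 5: SEND seq=1000 -> in-order
Step 6: SEND seq=206 -> out-of-order

Answer: no no yes no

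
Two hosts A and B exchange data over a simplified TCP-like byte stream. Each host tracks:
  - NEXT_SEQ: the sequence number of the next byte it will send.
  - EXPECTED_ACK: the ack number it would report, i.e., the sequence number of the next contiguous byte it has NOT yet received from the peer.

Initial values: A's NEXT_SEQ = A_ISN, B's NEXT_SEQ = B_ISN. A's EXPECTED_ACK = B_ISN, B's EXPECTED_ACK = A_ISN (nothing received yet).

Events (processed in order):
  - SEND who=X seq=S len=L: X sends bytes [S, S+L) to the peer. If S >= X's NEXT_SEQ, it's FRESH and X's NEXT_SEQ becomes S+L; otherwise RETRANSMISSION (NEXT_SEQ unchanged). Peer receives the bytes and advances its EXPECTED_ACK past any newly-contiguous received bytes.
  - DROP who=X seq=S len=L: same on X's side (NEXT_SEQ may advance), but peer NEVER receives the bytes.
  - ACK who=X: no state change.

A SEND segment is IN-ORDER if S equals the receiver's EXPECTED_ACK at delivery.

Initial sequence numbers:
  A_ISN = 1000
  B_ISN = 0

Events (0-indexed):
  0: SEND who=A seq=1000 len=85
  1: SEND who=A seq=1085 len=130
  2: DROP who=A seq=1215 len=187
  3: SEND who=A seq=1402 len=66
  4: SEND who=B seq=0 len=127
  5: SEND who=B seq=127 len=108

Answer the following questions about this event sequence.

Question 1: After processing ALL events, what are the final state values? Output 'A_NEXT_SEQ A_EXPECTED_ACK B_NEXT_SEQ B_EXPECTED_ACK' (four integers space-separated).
Answer: 1468 235 235 1215

Derivation:
After event 0: A_seq=1085 A_ack=0 B_seq=0 B_ack=1085
After event 1: A_seq=1215 A_ack=0 B_seq=0 B_ack=1215
After event 2: A_seq=1402 A_ack=0 B_seq=0 B_ack=1215
After event 3: A_seq=1468 A_ack=0 B_seq=0 B_ack=1215
After event 4: A_seq=1468 A_ack=127 B_seq=127 B_ack=1215
After event 5: A_seq=1468 A_ack=235 B_seq=235 B_ack=1215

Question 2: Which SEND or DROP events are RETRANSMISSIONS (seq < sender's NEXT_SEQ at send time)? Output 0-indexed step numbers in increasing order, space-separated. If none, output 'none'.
Step 0: SEND seq=1000 -> fresh
Step 1: SEND seq=1085 -> fresh
Step 2: DROP seq=1215 -> fresh
Step 3: SEND seq=1402 -> fresh
Step 4: SEND seq=0 -> fresh
Step 5: SEND seq=127 -> fresh

Answer: none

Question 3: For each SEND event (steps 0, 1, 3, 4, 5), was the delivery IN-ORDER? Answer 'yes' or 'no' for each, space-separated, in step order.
Step 0: SEND seq=1000 -> in-order
Step 1: SEND seq=1085 -> in-order
Step 3: SEND seq=1402 -> out-of-order
Step 4: SEND seq=0 -> in-order
Step 5: SEND seq=127 -> in-order

Answer: yes yes no yes yes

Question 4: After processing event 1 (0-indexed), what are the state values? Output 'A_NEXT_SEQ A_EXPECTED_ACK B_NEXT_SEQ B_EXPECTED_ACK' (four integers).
After event 0: A_seq=1085 A_ack=0 B_seq=0 B_ack=1085
After event 1: A_seq=1215 A_ack=0 B_seq=0 B_ack=1215

1215 0 0 1215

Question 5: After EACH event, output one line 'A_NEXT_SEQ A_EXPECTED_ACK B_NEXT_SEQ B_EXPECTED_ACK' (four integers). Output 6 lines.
1085 0 0 1085
1215 0 0 1215
1402 0 0 1215
1468 0 0 1215
1468 127 127 1215
1468 235 235 1215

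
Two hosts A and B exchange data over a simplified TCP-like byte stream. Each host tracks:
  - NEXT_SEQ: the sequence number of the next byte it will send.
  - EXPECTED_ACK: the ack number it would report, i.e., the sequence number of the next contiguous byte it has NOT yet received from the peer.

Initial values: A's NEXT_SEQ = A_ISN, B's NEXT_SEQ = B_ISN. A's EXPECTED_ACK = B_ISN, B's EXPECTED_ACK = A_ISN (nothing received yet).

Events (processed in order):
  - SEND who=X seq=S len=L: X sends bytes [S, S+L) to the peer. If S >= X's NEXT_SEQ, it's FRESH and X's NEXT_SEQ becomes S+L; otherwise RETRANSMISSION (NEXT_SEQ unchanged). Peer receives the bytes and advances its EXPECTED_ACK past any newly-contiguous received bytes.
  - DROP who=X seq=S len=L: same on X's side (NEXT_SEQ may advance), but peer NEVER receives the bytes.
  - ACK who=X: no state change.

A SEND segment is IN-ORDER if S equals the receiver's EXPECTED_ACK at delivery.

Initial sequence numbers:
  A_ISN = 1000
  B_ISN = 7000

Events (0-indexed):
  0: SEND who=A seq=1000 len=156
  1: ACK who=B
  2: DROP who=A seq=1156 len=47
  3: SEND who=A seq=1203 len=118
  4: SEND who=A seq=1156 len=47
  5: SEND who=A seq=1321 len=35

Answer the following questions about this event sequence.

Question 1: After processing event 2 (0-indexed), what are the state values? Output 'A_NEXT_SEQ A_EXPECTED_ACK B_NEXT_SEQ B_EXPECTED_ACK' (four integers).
After event 0: A_seq=1156 A_ack=7000 B_seq=7000 B_ack=1156
After event 1: A_seq=1156 A_ack=7000 B_seq=7000 B_ack=1156
After event 2: A_seq=1203 A_ack=7000 B_seq=7000 B_ack=1156

1203 7000 7000 1156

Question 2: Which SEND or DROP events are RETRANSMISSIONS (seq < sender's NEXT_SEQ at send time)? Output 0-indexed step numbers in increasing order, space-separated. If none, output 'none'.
Step 0: SEND seq=1000 -> fresh
Step 2: DROP seq=1156 -> fresh
Step 3: SEND seq=1203 -> fresh
Step 4: SEND seq=1156 -> retransmit
Step 5: SEND seq=1321 -> fresh

Answer: 4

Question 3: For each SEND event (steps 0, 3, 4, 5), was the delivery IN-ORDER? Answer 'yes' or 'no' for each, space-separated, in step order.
Answer: yes no yes yes

Derivation:
Step 0: SEND seq=1000 -> in-order
Step 3: SEND seq=1203 -> out-of-order
Step 4: SEND seq=1156 -> in-order
Step 5: SEND seq=1321 -> in-order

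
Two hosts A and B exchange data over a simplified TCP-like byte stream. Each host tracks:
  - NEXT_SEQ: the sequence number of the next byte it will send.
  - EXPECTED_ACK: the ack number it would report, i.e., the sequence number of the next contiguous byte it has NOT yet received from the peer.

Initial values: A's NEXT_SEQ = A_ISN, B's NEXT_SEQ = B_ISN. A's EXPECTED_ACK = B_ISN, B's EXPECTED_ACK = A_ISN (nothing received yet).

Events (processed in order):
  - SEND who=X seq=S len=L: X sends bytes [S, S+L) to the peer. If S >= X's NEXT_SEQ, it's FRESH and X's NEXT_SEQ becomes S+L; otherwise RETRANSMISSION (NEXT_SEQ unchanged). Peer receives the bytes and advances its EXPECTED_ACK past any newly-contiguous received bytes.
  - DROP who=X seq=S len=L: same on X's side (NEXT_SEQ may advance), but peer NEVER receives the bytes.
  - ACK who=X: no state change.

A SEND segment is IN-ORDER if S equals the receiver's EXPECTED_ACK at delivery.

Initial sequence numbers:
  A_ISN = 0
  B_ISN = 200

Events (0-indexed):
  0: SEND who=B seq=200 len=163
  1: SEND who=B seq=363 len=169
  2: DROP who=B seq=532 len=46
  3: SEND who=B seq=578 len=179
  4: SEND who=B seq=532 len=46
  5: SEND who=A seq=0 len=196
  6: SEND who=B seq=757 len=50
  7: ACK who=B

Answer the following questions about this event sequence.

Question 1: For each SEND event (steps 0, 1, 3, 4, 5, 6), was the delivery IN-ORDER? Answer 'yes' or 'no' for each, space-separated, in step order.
Answer: yes yes no yes yes yes

Derivation:
Step 0: SEND seq=200 -> in-order
Step 1: SEND seq=363 -> in-order
Step 3: SEND seq=578 -> out-of-order
Step 4: SEND seq=532 -> in-order
Step 5: SEND seq=0 -> in-order
Step 6: SEND seq=757 -> in-order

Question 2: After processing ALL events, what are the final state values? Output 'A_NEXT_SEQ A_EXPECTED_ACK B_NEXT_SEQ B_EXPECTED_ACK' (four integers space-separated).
After event 0: A_seq=0 A_ack=363 B_seq=363 B_ack=0
After event 1: A_seq=0 A_ack=532 B_seq=532 B_ack=0
After event 2: A_seq=0 A_ack=532 B_seq=578 B_ack=0
After event 3: A_seq=0 A_ack=532 B_seq=757 B_ack=0
After event 4: A_seq=0 A_ack=757 B_seq=757 B_ack=0
After event 5: A_seq=196 A_ack=757 B_seq=757 B_ack=196
After event 6: A_seq=196 A_ack=807 B_seq=807 B_ack=196
After event 7: A_seq=196 A_ack=807 B_seq=807 B_ack=196

Answer: 196 807 807 196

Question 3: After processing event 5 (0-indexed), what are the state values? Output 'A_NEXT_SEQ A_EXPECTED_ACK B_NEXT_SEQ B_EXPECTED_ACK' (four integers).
After event 0: A_seq=0 A_ack=363 B_seq=363 B_ack=0
After event 1: A_seq=0 A_ack=532 B_seq=532 B_ack=0
After event 2: A_seq=0 A_ack=532 B_seq=578 B_ack=0
After event 3: A_seq=0 A_ack=532 B_seq=757 B_ack=0
After event 4: A_seq=0 A_ack=757 B_seq=757 B_ack=0
After event 5: A_seq=196 A_ack=757 B_seq=757 B_ack=196

196 757 757 196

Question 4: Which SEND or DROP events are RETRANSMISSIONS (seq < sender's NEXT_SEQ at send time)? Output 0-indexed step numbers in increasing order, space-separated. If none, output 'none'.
Answer: 4

Derivation:
Step 0: SEND seq=200 -> fresh
Step 1: SEND seq=363 -> fresh
Step 2: DROP seq=532 -> fresh
Step 3: SEND seq=578 -> fresh
Step 4: SEND seq=532 -> retransmit
Step 5: SEND seq=0 -> fresh
Step 6: SEND seq=757 -> fresh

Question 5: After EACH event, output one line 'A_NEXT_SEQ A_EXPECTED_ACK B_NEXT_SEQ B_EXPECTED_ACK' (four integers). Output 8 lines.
0 363 363 0
0 532 532 0
0 532 578 0
0 532 757 0
0 757 757 0
196 757 757 196
196 807 807 196
196 807 807 196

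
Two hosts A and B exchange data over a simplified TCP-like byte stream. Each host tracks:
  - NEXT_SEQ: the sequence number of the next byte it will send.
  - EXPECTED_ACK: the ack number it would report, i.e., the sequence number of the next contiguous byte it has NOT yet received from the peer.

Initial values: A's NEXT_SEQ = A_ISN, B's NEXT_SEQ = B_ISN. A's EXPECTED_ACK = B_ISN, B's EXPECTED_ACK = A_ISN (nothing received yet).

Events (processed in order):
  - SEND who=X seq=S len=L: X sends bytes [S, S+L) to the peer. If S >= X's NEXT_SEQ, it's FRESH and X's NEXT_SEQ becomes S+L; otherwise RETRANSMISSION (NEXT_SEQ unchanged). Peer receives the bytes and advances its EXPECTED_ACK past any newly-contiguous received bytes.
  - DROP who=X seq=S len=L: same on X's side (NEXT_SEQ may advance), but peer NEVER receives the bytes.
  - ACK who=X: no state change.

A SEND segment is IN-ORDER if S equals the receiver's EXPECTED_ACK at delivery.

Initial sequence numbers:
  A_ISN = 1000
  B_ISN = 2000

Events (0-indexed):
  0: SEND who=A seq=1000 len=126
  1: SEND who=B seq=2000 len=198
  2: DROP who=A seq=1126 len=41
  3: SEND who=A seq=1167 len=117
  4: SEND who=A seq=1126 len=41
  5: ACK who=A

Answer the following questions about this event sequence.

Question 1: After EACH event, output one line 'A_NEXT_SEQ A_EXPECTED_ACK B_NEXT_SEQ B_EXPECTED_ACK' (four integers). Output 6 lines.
1126 2000 2000 1126
1126 2198 2198 1126
1167 2198 2198 1126
1284 2198 2198 1126
1284 2198 2198 1284
1284 2198 2198 1284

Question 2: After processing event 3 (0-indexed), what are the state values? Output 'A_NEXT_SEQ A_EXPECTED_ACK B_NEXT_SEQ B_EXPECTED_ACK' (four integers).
After event 0: A_seq=1126 A_ack=2000 B_seq=2000 B_ack=1126
After event 1: A_seq=1126 A_ack=2198 B_seq=2198 B_ack=1126
After event 2: A_seq=1167 A_ack=2198 B_seq=2198 B_ack=1126
After event 3: A_seq=1284 A_ack=2198 B_seq=2198 B_ack=1126

1284 2198 2198 1126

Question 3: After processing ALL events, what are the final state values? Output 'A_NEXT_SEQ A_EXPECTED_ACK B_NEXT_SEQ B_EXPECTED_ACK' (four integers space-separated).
Answer: 1284 2198 2198 1284

Derivation:
After event 0: A_seq=1126 A_ack=2000 B_seq=2000 B_ack=1126
After event 1: A_seq=1126 A_ack=2198 B_seq=2198 B_ack=1126
After event 2: A_seq=1167 A_ack=2198 B_seq=2198 B_ack=1126
After event 3: A_seq=1284 A_ack=2198 B_seq=2198 B_ack=1126
After event 4: A_seq=1284 A_ack=2198 B_seq=2198 B_ack=1284
After event 5: A_seq=1284 A_ack=2198 B_seq=2198 B_ack=1284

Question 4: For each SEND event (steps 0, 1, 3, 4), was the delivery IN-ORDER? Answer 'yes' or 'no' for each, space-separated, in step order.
Step 0: SEND seq=1000 -> in-order
Step 1: SEND seq=2000 -> in-order
Step 3: SEND seq=1167 -> out-of-order
Step 4: SEND seq=1126 -> in-order

Answer: yes yes no yes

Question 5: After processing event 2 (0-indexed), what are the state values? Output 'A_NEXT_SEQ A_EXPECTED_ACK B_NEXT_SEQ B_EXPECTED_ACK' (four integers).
After event 0: A_seq=1126 A_ack=2000 B_seq=2000 B_ack=1126
After event 1: A_seq=1126 A_ack=2198 B_seq=2198 B_ack=1126
After event 2: A_seq=1167 A_ack=2198 B_seq=2198 B_ack=1126

1167 2198 2198 1126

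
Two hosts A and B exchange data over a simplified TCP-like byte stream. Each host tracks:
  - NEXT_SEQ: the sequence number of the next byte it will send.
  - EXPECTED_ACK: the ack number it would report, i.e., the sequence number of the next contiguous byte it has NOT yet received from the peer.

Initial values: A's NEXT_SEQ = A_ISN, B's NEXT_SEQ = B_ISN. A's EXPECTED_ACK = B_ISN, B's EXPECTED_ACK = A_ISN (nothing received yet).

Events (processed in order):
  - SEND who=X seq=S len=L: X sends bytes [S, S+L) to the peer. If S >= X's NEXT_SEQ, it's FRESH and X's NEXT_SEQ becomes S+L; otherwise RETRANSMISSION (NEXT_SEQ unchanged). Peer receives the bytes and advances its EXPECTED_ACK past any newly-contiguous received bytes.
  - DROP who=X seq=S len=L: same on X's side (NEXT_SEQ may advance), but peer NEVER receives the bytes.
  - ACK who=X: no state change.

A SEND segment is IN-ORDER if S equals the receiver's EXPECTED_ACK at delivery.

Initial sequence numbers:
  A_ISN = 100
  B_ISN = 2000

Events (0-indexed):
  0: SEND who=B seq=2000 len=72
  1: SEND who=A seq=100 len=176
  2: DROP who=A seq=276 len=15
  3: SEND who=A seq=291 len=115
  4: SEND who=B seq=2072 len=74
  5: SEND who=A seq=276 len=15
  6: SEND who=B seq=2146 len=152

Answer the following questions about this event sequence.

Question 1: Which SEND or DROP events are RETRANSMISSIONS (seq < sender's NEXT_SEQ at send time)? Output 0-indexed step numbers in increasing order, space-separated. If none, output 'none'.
Answer: 5

Derivation:
Step 0: SEND seq=2000 -> fresh
Step 1: SEND seq=100 -> fresh
Step 2: DROP seq=276 -> fresh
Step 3: SEND seq=291 -> fresh
Step 4: SEND seq=2072 -> fresh
Step 5: SEND seq=276 -> retransmit
Step 6: SEND seq=2146 -> fresh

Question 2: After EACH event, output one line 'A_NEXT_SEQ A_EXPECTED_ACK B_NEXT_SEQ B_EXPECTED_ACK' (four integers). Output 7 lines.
100 2072 2072 100
276 2072 2072 276
291 2072 2072 276
406 2072 2072 276
406 2146 2146 276
406 2146 2146 406
406 2298 2298 406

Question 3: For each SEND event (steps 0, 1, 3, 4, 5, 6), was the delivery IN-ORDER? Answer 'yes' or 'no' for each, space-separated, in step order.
Step 0: SEND seq=2000 -> in-order
Step 1: SEND seq=100 -> in-order
Step 3: SEND seq=291 -> out-of-order
Step 4: SEND seq=2072 -> in-order
Step 5: SEND seq=276 -> in-order
Step 6: SEND seq=2146 -> in-order

Answer: yes yes no yes yes yes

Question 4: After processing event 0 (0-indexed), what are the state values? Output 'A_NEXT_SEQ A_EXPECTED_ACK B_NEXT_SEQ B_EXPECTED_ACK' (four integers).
After event 0: A_seq=100 A_ack=2072 B_seq=2072 B_ack=100

100 2072 2072 100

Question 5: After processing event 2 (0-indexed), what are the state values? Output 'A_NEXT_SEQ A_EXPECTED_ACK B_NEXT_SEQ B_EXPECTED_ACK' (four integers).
After event 0: A_seq=100 A_ack=2072 B_seq=2072 B_ack=100
After event 1: A_seq=276 A_ack=2072 B_seq=2072 B_ack=276
After event 2: A_seq=291 A_ack=2072 B_seq=2072 B_ack=276

291 2072 2072 276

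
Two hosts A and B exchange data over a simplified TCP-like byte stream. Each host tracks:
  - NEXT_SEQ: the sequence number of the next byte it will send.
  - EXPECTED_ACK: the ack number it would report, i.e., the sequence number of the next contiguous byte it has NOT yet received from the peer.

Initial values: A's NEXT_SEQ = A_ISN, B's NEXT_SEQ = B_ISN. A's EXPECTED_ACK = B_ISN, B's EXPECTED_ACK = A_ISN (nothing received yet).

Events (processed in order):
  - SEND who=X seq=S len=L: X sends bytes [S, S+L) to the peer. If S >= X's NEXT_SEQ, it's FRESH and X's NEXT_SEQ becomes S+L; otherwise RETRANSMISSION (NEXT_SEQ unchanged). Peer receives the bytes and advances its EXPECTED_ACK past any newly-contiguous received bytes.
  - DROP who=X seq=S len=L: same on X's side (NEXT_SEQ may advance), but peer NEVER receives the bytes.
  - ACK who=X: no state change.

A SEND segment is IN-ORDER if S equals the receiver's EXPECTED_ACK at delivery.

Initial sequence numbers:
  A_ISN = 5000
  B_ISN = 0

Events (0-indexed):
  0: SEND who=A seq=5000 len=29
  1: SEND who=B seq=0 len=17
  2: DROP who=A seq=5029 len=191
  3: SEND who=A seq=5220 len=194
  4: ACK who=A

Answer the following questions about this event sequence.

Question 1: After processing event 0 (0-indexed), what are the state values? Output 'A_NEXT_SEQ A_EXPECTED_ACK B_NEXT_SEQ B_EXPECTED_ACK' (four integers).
After event 0: A_seq=5029 A_ack=0 B_seq=0 B_ack=5029

5029 0 0 5029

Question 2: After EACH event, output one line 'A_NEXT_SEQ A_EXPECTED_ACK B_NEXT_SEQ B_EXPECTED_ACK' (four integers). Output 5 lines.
5029 0 0 5029
5029 17 17 5029
5220 17 17 5029
5414 17 17 5029
5414 17 17 5029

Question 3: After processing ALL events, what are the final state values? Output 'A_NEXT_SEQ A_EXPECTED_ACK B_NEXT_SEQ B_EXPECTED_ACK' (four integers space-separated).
After event 0: A_seq=5029 A_ack=0 B_seq=0 B_ack=5029
After event 1: A_seq=5029 A_ack=17 B_seq=17 B_ack=5029
After event 2: A_seq=5220 A_ack=17 B_seq=17 B_ack=5029
After event 3: A_seq=5414 A_ack=17 B_seq=17 B_ack=5029
After event 4: A_seq=5414 A_ack=17 B_seq=17 B_ack=5029

Answer: 5414 17 17 5029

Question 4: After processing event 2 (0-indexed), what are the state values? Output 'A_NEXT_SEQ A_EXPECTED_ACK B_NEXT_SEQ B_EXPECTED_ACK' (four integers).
After event 0: A_seq=5029 A_ack=0 B_seq=0 B_ack=5029
After event 1: A_seq=5029 A_ack=17 B_seq=17 B_ack=5029
After event 2: A_seq=5220 A_ack=17 B_seq=17 B_ack=5029

5220 17 17 5029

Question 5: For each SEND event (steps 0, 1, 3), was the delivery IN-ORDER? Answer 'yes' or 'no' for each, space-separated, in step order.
Step 0: SEND seq=5000 -> in-order
Step 1: SEND seq=0 -> in-order
Step 3: SEND seq=5220 -> out-of-order

Answer: yes yes no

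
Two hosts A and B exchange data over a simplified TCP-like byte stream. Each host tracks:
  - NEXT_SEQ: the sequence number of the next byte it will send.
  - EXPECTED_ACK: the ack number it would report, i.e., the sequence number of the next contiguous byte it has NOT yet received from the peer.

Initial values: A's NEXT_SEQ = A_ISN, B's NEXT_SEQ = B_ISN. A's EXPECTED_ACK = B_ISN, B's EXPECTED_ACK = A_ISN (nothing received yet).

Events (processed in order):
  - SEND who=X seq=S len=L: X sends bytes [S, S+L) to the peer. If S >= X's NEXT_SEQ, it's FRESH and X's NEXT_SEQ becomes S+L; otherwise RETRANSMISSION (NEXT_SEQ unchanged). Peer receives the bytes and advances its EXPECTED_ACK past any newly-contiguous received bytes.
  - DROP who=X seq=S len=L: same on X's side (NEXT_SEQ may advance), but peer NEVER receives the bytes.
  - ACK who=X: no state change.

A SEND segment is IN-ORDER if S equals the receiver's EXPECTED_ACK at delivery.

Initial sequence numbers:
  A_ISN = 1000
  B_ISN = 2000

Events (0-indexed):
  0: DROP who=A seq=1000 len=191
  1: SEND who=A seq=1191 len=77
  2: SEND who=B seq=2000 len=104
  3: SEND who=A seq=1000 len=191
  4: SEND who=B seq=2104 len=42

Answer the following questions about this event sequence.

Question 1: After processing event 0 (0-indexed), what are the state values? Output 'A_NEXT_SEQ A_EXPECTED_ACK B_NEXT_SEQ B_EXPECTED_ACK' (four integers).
After event 0: A_seq=1191 A_ack=2000 B_seq=2000 B_ack=1000

1191 2000 2000 1000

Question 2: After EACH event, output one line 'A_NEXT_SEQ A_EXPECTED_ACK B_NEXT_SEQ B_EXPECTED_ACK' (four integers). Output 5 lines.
1191 2000 2000 1000
1268 2000 2000 1000
1268 2104 2104 1000
1268 2104 2104 1268
1268 2146 2146 1268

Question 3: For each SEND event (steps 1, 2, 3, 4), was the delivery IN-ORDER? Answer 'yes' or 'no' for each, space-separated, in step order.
Answer: no yes yes yes

Derivation:
Step 1: SEND seq=1191 -> out-of-order
Step 2: SEND seq=2000 -> in-order
Step 3: SEND seq=1000 -> in-order
Step 4: SEND seq=2104 -> in-order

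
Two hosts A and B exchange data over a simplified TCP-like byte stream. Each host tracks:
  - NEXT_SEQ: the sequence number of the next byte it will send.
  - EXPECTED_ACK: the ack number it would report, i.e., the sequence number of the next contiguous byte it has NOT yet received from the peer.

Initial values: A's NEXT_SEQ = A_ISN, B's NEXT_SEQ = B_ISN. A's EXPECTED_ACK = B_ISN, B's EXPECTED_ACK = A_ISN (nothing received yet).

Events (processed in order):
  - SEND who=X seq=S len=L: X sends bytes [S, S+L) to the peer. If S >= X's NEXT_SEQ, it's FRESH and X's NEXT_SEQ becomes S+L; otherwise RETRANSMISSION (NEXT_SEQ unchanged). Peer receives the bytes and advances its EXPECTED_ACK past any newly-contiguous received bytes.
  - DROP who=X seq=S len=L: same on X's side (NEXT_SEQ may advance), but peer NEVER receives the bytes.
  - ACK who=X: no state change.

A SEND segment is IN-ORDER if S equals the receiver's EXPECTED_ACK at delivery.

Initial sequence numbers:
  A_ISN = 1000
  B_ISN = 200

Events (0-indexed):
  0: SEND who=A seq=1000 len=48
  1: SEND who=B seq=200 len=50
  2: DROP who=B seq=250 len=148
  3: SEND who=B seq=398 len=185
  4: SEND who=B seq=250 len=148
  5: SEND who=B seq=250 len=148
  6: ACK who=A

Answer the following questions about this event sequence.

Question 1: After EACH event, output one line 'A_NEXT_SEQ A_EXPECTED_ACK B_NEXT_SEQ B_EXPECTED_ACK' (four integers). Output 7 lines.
1048 200 200 1048
1048 250 250 1048
1048 250 398 1048
1048 250 583 1048
1048 583 583 1048
1048 583 583 1048
1048 583 583 1048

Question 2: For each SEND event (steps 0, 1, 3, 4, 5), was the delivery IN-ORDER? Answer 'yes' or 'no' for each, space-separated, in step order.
Step 0: SEND seq=1000 -> in-order
Step 1: SEND seq=200 -> in-order
Step 3: SEND seq=398 -> out-of-order
Step 4: SEND seq=250 -> in-order
Step 5: SEND seq=250 -> out-of-order

Answer: yes yes no yes no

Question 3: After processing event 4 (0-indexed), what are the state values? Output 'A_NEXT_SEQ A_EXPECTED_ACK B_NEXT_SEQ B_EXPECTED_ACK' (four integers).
After event 0: A_seq=1048 A_ack=200 B_seq=200 B_ack=1048
After event 1: A_seq=1048 A_ack=250 B_seq=250 B_ack=1048
After event 2: A_seq=1048 A_ack=250 B_seq=398 B_ack=1048
After event 3: A_seq=1048 A_ack=250 B_seq=583 B_ack=1048
After event 4: A_seq=1048 A_ack=583 B_seq=583 B_ack=1048

1048 583 583 1048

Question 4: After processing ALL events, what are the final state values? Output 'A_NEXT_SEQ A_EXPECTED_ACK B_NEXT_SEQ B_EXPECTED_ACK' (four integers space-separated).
After event 0: A_seq=1048 A_ack=200 B_seq=200 B_ack=1048
After event 1: A_seq=1048 A_ack=250 B_seq=250 B_ack=1048
After event 2: A_seq=1048 A_ack=250 B_seq=398 B_ack=1048
After event 3: A_seq=1048 A_ack=250 B_seq=583 B_ack=1048
After event 4: A_seq=1048 A_ack=583 B_seq=583 B_ack=1048
After event 5: A_seq=1048 A_ack=583 B_seq=583 B_ack=1048
After event 6: A_seq=1048 A_ack=583 B_seq=583 B_ack=1048

Answer: 1048 583 583 1048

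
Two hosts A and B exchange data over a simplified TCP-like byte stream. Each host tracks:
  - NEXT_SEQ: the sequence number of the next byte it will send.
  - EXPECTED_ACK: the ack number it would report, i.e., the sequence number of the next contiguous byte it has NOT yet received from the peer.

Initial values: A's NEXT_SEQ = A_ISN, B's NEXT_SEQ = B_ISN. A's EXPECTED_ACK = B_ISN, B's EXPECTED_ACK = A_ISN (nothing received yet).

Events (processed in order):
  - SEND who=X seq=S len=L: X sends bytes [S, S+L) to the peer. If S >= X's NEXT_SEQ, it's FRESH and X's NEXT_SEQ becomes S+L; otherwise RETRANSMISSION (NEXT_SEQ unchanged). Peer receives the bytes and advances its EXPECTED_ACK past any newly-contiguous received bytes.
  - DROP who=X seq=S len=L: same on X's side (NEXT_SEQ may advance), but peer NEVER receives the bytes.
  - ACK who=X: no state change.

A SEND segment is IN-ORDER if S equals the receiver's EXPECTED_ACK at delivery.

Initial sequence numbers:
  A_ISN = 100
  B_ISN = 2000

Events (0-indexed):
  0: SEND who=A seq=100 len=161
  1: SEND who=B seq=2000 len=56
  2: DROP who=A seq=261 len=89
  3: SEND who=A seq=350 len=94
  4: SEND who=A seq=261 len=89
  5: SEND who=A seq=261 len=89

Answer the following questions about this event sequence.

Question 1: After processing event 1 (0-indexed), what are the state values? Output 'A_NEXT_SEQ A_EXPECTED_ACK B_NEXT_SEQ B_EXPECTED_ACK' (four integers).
After event 0: A_seq=261 A_ack=2000 B_seq=2000 B_ack=261
After event 1: A_seq=261 A_ack=2056 B_seq=2056 B_ack=261

261 2056 2056 261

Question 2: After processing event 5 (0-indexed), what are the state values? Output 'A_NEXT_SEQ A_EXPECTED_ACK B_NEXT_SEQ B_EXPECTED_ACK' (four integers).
After event 0: A_seq=261 A_ack=2000 B_seq=2000 B_ack=261
After event 1: A_seq=261 A_ack=2056 B_seq=2056 B_ack=261
After event 2: A_seq=350 A_ack=2056 B_seq=2056 B_ack=261
After event 3: A_seq=444 A_ack=2056 B_seq=2056 B_ack=261
After event 4: A_seq=444 A_ack=2056 B_seq=2056 B_ack=444
After event 5: A_seq=444 A_ack=2056 B_seq=2056 B_ack=444

444 2056 2056 444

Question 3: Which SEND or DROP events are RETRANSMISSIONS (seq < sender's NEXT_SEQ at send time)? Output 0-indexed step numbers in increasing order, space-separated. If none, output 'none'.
Answer: 4 5

Derivation:
Step 0: SEND seq=100 -> fresh
Step 1: SEND seq=2000 -> fresh
Step 2: DROP seq=261 -> fresh
Step 3: SEND seq=350 -> fresh
Step 4: SEND seq=261 -> retransmit
Step 5: SEND seq=261 -> retransmit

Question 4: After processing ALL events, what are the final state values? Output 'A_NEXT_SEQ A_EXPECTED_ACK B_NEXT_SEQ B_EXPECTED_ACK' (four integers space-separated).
After event 0: A_seq=261 A_ack=2000 B_seq=2000 B_ack=261
After event 1: A_seq=261 A_ack=2056 B_seq=2056 B_ack=261
After event 2: A_seq=350 A_ack=2056 B_seq=2056 B_ack=261
After event 3: A_seq=444 A_ack=2056 B_seq=2056 B_ack=261
After event 4: A_seq=444 A_ack=2056 B_seq=2056 B_ack=444
After event 5: A_seq=444 A_ack=2056 B_seq=2056 B_ack=444

Answer: 444 2056 2056 444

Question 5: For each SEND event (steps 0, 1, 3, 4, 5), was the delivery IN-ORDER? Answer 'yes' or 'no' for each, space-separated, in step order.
Step 0: SEND seq=100 -> in-order
Step 1: SEND seq=2000 -> in-order
Step 3: SEND seq=350 -> out-of-order
Step 4: SEND seq=261 -> in-order
Step 5: SEND seq=261 -> out-of-order

Answer: yes yes no yes no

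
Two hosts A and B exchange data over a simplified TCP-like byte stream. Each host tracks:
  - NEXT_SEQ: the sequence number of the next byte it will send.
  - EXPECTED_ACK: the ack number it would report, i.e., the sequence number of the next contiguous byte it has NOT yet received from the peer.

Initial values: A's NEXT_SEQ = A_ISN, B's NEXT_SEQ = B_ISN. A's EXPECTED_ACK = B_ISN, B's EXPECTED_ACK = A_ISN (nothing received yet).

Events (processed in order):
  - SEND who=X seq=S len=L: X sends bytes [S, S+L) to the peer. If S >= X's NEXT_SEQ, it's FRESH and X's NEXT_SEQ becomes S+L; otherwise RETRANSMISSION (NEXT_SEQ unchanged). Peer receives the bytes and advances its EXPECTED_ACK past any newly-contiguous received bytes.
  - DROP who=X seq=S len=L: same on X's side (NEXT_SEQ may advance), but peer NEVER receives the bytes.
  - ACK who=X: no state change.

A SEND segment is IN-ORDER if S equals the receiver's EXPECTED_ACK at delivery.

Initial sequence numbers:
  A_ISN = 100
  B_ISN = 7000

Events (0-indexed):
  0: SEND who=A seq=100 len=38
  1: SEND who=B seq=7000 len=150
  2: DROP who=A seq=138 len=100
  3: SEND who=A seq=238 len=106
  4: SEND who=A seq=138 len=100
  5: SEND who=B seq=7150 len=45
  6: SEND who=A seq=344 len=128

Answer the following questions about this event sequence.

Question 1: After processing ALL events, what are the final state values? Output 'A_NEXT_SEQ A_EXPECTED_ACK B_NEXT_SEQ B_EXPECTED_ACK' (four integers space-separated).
Answer: 472 7195 7195 472

Derivation:
After event 0: A_seq=138 A_ack=7000 B_seq=7000 B_ack=138
After event 1: A_seq=138 A_ack=7150 B_seq=7150 B_ack=138
After event 2: A_seq=238 A_ack=7150 B_seq=7150 B_ack=138
After event 3: A_seq=344 A_ack=7150 B_seq=7150 B_ack=138
After event 4: A_seq=344 A_ack=7150 B_seq=7150 B_ack=344
After event 5: A_seq=344 A_ack=7195 B_seq=7195 B_ack=344
After event 6: A_seq=472 A_ack=7195 B_seq=7195 B_ack=472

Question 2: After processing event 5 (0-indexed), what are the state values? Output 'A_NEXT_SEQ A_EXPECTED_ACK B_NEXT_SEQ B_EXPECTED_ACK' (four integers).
After event 0: A_seq=138 A_ack=7000 B_seq=7000 B_ack=138
After event 1: A_seq=138 A_ack=7150 B_seq=7150 B_ack=138
After event 2: A_seq=238 A_ack=7150 B_seq=7150 B_ack=138
After event 3: A_seq=344 A_ack=7150 B_seq=7150 B_ack=138
After event 4: A_seq=344 A_ack=7150 B_seq=7150 B_ack=344
After event 5: A_seq=344 A_ack=7195 B_seq=7195 B_ack=344

344 7195 7195 344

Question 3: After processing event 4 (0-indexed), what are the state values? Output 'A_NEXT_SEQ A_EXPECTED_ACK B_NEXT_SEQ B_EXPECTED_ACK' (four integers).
After event 0: A_seq=138 A_ack=7000 B_seq=7000 B_ack=138
After event 1: A_seq=138 A_ack=7150 B_seq=7150 B_ack=138
After event 2: A_seq=238 A_ack=7150 B_seq=7150 B_ack=138
After event 3: A_seq=344 A_ack=7150 B_seq=7150 B_ack=138
After event 4: A_seq=344 A_ack=7150 B_seq=7150 B_ack=344

344 7150 7150 344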